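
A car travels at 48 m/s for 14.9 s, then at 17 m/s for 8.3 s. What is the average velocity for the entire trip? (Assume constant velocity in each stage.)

d₁ = v₁t₁ = 48 × 14.9 = 715.2 m
d₂ = v₂t₂ = 17 × 8.3 = 141.1 m
d_total = 856.3 m, t_total = 23.2 s
v_avg = d_total/t_total = 856.3/23.2 = 36.91 m/s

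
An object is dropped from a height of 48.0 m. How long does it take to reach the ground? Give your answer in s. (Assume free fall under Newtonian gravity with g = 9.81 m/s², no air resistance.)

t = √(2h/g) = √(2 × 48.0 / 9.81) = 3.128 s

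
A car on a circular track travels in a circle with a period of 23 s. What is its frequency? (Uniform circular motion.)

f = 1/T = 1/23 = 0.0435 Hz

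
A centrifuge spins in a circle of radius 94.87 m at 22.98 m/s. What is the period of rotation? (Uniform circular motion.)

T = 2πr/v = 2π×94.87/22.98 = 25.94 s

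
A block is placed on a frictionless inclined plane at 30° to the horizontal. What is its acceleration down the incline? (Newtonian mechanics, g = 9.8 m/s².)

a = g sin(θ) = 9.8 × sin(30°) = 9.8 × 0.5 = 4.9 m/s²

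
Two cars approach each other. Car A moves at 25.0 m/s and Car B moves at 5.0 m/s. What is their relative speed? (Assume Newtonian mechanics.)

v_rel = v_A + v_B = 25.0 + 5.0 = 30.0 m/s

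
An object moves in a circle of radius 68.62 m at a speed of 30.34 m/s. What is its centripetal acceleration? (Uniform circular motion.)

a_c = v²/r = 30.34²/68.62 = 920.5156/68.62 = 13.41 m/s²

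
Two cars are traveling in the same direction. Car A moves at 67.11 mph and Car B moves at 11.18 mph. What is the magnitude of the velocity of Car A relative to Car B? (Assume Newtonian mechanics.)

v_rel = |v_A - v_B| = |67.11 - 11.18| = 55.93 mph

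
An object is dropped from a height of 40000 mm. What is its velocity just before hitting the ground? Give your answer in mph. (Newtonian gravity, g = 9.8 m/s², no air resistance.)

h = 40000 mm × 0.001 = 40.0 m
v = √(2gh) = √(2 × 9.8 × 40.0) = 28.0 m/s
v = 28.0 m/s / 0.44704 = 62.63 mph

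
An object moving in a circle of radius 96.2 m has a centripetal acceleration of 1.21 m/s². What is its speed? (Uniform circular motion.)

v = √(a_c × r) = √(1.21 × 96.2) = 10.79 m/s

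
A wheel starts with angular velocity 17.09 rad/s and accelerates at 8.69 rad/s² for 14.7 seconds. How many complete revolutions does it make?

θ = ω₀t + ½αt² = 17.09×14.7 + ½×8.69×14.7² = 1190.13405 rad
Total revolutions = θ/(2π) = 1190.13405/(2π) = 189.42
Complete revolutions = ⌊189.42⌋ = 189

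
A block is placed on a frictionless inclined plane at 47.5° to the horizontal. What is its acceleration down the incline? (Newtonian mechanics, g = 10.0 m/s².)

a = g sin(θ) = 10.0 × sin(47.5°) = 10.0 × 0.7373 = 7.37 m/s²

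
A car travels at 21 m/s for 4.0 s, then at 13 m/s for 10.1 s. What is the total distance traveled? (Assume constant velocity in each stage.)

d₁ = v₁t₁ = 21 × 4.0 = 84.0 m
d₂ = v₂t₂ = 13 × 10.1 = 131.3 m
d_total = 84.0 + 131.3 = 215.3 m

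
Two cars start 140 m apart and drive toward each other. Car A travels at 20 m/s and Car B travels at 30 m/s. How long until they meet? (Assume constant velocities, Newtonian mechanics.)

Combined speed: v_combined = 20 + 30 = 50 m/s
Time to meet: t = d/v_combined = 140/50 = 2.8 s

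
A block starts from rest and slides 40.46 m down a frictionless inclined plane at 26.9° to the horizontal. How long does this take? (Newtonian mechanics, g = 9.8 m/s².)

a = g sin(θ) = 9.8 × sin(26.9°) = 4.4339 m/s²
t = √(2d/a) = √(2 × 40.46 / 4.4339) = 4.27 s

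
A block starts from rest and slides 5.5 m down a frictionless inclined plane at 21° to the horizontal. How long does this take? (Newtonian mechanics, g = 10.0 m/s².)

a = g sin(θ) = 10.0 × sin(21°) = 3.5837 m/s²
t = √(2d/a) = √(2 × 5.5 / 3.5837) = 1.75 s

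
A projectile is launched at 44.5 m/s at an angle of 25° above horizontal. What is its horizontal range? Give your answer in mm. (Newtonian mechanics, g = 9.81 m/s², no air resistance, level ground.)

R = v₀² × sin(2θ) / g = 44.5² × sin(2 × 25°) / 9.81 = 1980.25 × 0.766044 / 9.81 = 154.634 m
R = 154.634 m / 0.001 = 154600 mm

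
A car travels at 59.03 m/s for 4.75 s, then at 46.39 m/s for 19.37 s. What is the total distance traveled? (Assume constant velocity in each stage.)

d₁ = v₁t₁ = 59.03 × 4.75 = 280.3925 m
d₂ = v₂t₂ = 46.39 × 19.37 = 898.5743 m
d_total = 280.3925 + 898.5743 = 1178.97 m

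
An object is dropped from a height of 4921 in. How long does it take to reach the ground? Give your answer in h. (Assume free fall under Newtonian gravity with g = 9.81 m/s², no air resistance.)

h = 4921 in × 0.0254 = 124.993 m
t = √(2h/g) = √(2 × 124.993 / 9.81) = 5.04805 s
t = 5.04805 s / 3600.0 = 0.001402 h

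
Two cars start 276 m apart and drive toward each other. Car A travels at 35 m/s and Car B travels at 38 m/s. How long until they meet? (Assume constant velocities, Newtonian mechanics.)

Combined speed: v_combined = 35 + 38 = 73 m/s
Time to meet: t = d/v_combined = 276/73 = 3.78 s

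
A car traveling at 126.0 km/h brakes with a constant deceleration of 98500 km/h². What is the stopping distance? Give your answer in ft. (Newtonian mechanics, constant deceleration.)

v₀ = 126.0 km/h × 0.2777777777777778 = 35.0 m/s
a = 98500 km/h² × 7.716049382716049e-05 = 7.60031 m/s²
d = v₀² / (2a) = 35.0² / (2 × 7.60031) = 1225.0 / 15.2006 = 80.5889 m
d = 80.5889 m / 0.3048 = 264.4 ft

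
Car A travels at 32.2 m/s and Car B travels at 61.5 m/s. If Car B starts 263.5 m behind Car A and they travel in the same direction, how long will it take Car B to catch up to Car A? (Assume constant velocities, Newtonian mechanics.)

Relative speed: v_rel = 61.5 - 32.2 = 29.3 m/s
Time to catch: t = d₀/v_rel = 263.5/29.3 = 8.99 s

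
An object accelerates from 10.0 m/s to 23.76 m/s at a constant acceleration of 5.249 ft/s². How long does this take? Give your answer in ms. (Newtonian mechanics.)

a = 5.249 ft/s² × 0.3048 = 1.5999 m/s²
t = (v - v₀) / a = (23.76 - 10.0) / 1.5999 = 8.60054 s
t = 8.60054 s / 0.001 = 8601 ms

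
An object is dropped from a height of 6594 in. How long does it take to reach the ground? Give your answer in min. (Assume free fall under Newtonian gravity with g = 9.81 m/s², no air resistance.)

h = 6594 in × 0.0254 = 167.488 m
t = √(2h/g) = √(2 × 167.488 / 9.81) = 5.84349 s
t = 5.84349 s / 60.0 = 0.09739 min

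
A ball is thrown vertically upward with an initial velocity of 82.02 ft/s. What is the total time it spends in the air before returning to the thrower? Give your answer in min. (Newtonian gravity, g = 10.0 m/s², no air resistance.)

v₀ = 82.02 ft/s × 0.3048 = 24.9997 m/s
t_total = 2 × v₀ / g = 2 × 24.9997 / 10.0 = 4.99994 s
t_total = 4.99994 s / 60.0 = 0.08333 min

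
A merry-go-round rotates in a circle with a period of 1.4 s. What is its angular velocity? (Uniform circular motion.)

ω = 2π/T = 2π/1.4 = 4.488 rad/s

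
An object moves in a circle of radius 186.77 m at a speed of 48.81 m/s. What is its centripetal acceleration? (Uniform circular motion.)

a_c = v²/r = 48.81²/186.77 = 2382.4161/186.77 = 12.76 m/s²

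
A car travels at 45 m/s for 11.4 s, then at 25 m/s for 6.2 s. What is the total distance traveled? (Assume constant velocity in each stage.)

d₁ = v₁t₁ = 45 × 11.4 = 513.0 m
d₂ = v₂t₂ = 25 × 6.2 = 155.0 m
d_total = 513.0 + 155.0 = 668.0 m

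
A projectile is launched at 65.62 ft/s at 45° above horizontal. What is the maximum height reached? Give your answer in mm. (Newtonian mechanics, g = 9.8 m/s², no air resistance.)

v₀ = 65.62 ft/s × 0.3048 = 20.001 m/s
H = v₀² × sin²(θ) / (2g) = 20.001² × sin(45°)² / (2 × 9.8) = 400.04 × 0.5 / 19.6 = 10.2051 m
H = 10.2051 m / 0.001 = 10210 mm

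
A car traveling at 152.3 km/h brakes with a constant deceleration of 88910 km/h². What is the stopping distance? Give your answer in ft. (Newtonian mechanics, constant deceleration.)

v₀ = 152.3 km/h × 0.2777777777777778 = 42.3056 m/s
a = 88910 km/h² × 7.716049382716049e-05 = 6.86034 m/s²
d = v₀² / (2a) = 42.3056² / (2 × 6.86034) = 1789.76 / 13.7207 = 130.442 m
d = 130.442 m / 0.3048 = 428.0 ft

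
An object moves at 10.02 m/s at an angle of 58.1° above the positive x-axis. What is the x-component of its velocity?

vₓ = v cos(θ) = 10.02 × cos(58.1°) = 5.29 m/s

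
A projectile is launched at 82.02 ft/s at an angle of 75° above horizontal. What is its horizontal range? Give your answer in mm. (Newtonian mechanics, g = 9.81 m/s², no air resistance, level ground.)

v₀ = 82.02 ft/s × 0.3048 = 24.9997 m/s
R = v₀² × sin(2θ) / g = 24.9997² × sin(2 × 75°) / 9.81 = 624.985 × 0.5 / 9.81 = 31.8545 m
R = 31.8545 m / 0.001 = 31850 mm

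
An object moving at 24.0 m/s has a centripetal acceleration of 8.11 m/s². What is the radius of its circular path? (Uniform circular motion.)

r = v²/a_c = 24.0²/8.11 = 71.02 m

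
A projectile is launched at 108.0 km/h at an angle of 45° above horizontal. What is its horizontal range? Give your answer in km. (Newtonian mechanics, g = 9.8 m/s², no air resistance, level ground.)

v₀ = 108.0 km/h × 0.2777777777777778 = 30.0 m/s
R = v₀² × sin(2θ) / g = 30.0² × sin(2 × 45°) / 9.8 = 900.0 × 1.0 / 9.8 = 91.8367 m
R = 91.8367 m / 1000.0 = 0.09184 km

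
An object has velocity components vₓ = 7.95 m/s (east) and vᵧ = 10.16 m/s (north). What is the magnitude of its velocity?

|v| = √(vₓ² + vᵧ²) = √(7.95² + 10.16²) = √(166.4281) = 12.9 m/s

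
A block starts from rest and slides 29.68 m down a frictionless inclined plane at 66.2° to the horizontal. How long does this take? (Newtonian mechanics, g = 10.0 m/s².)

a = g sin(θ) = 10.0 × sin(66.2°) = 9.1496 m/s²
t = √(2d/a) = √(2 × 29.68 / 9.1496) = 2.55 s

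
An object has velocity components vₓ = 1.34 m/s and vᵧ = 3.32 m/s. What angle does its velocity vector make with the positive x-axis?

θ = arctan(vᵧ/vₓ) = arctan(3.32/1.34) = 68.02°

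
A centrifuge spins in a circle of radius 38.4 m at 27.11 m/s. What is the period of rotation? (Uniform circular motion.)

T = 2πr/v = 2π×38.4/27.11 = 8.9 s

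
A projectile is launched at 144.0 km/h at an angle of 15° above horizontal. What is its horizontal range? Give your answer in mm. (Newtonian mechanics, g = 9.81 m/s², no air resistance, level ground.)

v₀ = 144.0 km/h × 0.2777777777777778 = 40.0 m/s
R = v₀² × sin(2θ) / g = 40.0² × sin(2 × 15°) / 9.81 = 1600.0 × 0.5 / 9.81 = 81.5494 m
R = 81.5494 m / 0.001 = 81550 mm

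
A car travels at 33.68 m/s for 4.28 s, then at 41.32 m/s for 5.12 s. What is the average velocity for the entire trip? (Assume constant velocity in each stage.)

d₁ = v₁t₁ = 33.68 × 4.28 = 144.1504 m
d₂ = v₂t₂ = 41.32 × 5.12 = 211.5584 m
d_total = 355.7088 m, t_total = 9.4 s
v_avg = d_total/t_total = 355.7088/9.4 = 37.84 m/s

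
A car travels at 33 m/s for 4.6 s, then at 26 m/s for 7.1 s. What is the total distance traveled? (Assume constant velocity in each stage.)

d₁ = v₁t₁ = 33 × 4.6 = 151.8 m
d₂ = v₂t₂ = 26 × 7.1 = 184.6 m
d_total = 151.8 + 184.6 = 336.4 m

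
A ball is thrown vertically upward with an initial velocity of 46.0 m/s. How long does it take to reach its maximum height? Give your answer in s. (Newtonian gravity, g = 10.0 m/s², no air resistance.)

t_up = v₀ / g = 46.0 / 10.0 = 4.6 s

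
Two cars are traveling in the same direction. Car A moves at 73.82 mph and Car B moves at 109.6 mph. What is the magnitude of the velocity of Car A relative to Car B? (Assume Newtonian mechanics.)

v_rel = |v_A - v_B| = |73.82 - 109.6| = 35.78 mph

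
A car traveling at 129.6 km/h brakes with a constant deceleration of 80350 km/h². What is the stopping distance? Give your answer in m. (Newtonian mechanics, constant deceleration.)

v₀ = 129.6 km/h × 0.2777777777777778 = 36.0 m/s
a = 80350 km/h² × 7.716049382716049e-05 = 6.19985 m/s²
d = v₀² / (2a) = 36.0² / (2 × 6.19985) = 1296.0 / 12.3997 = 104.5 m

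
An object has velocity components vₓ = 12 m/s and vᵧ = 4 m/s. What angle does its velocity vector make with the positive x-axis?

θ = arctan(vᵧ/vₓ) = arctan(4/12) = 18.43°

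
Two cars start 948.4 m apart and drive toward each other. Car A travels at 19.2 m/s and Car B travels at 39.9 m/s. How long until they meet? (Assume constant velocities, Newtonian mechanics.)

Combined speed: v_combined = 19.2 + 39.9 = 59.1 m/s
Time to meet: t = d/v_combined = 948.4/59.1 = 16.05 s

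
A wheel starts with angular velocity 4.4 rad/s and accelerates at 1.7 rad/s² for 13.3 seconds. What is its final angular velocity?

ω = ω₀ + αt = 4.4 + 1.7 × 13.3 = 27.01 rad/s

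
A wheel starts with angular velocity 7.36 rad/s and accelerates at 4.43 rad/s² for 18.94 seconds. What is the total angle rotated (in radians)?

θ = ω₀t + ½αt² = 7.36×18.94 + ½×4.43×18.94² = 933.97 rad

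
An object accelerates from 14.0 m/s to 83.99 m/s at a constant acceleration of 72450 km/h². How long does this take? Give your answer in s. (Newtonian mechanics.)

a = 72450 km/h² × 7.716049382716049e-05 = 5.59028 m/s²
t = (v - v₀) / a = (83.99 - 14.0) / 5.59028 = 12.52 s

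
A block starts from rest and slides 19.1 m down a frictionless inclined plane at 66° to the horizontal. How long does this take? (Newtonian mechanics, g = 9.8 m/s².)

a = g sin(θ) = 9.8 × sin(66°) = 8.9527 m/s²
t = √(2d/a) = √(2 × 19.1 / 8.9527) = 2.07 s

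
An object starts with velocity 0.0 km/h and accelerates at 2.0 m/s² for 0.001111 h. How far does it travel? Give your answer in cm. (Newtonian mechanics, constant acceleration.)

v₀ = 0.0 km/h × 0.2777777777777778 = 0.0 m/s
t = 0.001111 h × 3600.0 = 3.9996 s
d = v₀ × t + ½ × a × t² = 0.0 × 3.9996 + 0.5 × 2.0 × 3.9996² = 15.9968 m
d = 15.9968 m / 0.01 = 1600 cm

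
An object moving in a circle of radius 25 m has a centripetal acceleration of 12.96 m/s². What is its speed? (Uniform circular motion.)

v = √(a_c × r) = √(12.96 × 25) = 18.0 m/s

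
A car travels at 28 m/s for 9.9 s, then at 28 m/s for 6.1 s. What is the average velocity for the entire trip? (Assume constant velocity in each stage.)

d₁ = v₁t₁ = 28 × 9.9 = 277.2 m
d₂ = v₂t₂ = 28 × 6.1 = 170.8 m
d_total = 448.0 m, t_total = 16.0 s
v_avg = d_total/t_total = 448.0/16.0 = 28.0 m/s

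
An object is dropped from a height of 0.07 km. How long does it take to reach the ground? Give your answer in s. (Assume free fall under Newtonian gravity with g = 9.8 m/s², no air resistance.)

h = 0.07 km × 1000.0 = 70.0 m
t = √(2h/g) = √(2 × 70.0 / 9.8) = 3.78 s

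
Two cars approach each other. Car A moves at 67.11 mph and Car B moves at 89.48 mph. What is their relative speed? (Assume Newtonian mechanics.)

v_rel = v_A + v_B = 67.11 + 89.48 = 156.59 mph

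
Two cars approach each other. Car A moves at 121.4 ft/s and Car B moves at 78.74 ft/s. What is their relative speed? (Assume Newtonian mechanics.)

v_rel = v_A + v_B = 121.4 + 78.74 = 200.14 ft/s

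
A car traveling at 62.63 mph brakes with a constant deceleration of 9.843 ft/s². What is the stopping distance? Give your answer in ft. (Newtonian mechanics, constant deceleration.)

v₀ = 62.63 mph × 0.44704 = 27.9981 m/s
a = 9.843 ft/s² × 0.3048 = 3.00015 m/s²
d = v₀² / (2a) = 27.9981² / (2 × 3.00015) = 783.894 / 6.0003 = 130.642 m
d = 130.642 m / 0.3048 = 428.6 ft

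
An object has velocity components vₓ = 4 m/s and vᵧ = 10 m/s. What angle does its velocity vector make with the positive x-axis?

θ = arctan(vᵧ/vₓ) = arctan(10/4) = 68.2°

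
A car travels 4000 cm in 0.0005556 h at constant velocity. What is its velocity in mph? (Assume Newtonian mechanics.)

d = 4000 cm × 0.01 = 40.0 m
t = 0.0005556 h × 3600.0 = 2.00016 s
v = d / t = 40.0 / 2.00016 = 19.9984 m/s
v = 19.9984 m/s / 0.44704 = 44.74 mph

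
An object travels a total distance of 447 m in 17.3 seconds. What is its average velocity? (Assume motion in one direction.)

v_avg = Δd / Δt = 447 / 17.3 = 25.84 m/s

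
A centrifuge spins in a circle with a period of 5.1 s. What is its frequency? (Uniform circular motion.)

f = 1/T = 1/5.1 = 0.1961 Hz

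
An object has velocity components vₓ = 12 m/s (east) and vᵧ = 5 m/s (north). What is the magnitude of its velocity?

|v| = √(vₓ² + vᵧ²) = √(12² + 5²) = √(169) = 13.0 m/s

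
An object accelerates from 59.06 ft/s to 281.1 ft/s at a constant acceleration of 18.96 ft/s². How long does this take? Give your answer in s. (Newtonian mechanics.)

v₀ = 59.06 ft/s × 0.3048 = 18.0015 m/s
v = 281.1 ft/s × 0.3048 = 85.6793 m/s
a = 18.96 ft/s² × 0.3048 = 5.77901 m/s²
t = (v - v₀) / a = (85.6793 - 18.0015) / 5.77901 = 11.71 s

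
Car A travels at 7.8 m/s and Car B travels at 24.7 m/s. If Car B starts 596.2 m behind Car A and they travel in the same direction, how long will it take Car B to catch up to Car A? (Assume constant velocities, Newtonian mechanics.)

Relative speed: v_rel = 24.7 - 7.8 = 16.9 m/s
Time to catch: t = d₀/v_rel = 596.2/16.9 = 35.28 s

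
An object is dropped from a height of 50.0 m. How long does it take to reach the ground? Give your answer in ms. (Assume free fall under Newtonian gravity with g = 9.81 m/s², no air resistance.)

t = √(2h/g) = √(2 × 50.0 / 9.81) = 3.19275 s
t = 3.19275 s / 0.001 = 3193 ms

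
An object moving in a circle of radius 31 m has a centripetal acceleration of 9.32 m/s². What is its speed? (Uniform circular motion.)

v = √(a_c × r) = √(9.32 × 31) = 17.0 m/s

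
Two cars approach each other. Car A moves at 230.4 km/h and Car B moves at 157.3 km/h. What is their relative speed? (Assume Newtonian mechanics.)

v_rel = v_A + v_B = 230.4 + 157.3 = 387.7 km/h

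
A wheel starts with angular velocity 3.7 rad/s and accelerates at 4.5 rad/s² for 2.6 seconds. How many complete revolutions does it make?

θ = ω₀t + ½αt² = 3.7×2.6 + ½×4.5×2.6² = 24.83 rad
Total revolutions = θ/(2π) = 24.83/(2π) = 3.95
Complete revolutions = ⌊3.95⌋ = 3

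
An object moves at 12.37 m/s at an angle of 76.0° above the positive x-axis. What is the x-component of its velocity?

vₓ = v cos(θ) = 12.37 × cos(76.0°) = 2.99 m/s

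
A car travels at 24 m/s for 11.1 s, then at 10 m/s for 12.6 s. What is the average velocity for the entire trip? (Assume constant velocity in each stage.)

d₁ = v₁t₁ = 24 × 11.1 = 266.4 m
d₂ = v₂t₂ = 10 × 12.6 = 126.0 m
d_total = 392.4 m, t_total = 23.7 s
v_avg = d_total/t_total = 392.4/23.7 = 16.56 m/s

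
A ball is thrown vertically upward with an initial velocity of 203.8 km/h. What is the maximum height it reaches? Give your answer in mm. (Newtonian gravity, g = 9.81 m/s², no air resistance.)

v₀ = 203.8 km/h × 0.2777777777777778 = 56.6111 m/s
h_max = v₀² / (2g) = 56.6111² / (2 × 9.81) = 3204.82 / 19.62 = 163.345 m
h_max = 163.345 m / 0.001 = 163300 mm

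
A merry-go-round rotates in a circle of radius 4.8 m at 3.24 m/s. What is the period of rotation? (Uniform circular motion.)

T = 2πr/v = 2π×4.8/3.24 = 9.31 s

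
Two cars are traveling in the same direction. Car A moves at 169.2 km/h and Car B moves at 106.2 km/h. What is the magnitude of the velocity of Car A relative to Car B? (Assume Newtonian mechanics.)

v_rel = |v_A - v_B| = |169.2 - 106.2| = 63.0 km/h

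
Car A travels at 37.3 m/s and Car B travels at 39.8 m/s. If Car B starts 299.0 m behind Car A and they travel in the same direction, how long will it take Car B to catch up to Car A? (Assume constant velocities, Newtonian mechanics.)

Relative speed: v_rel = 39.8 - 37.3 = 2.5 m/s
Time to catch: t = d₀/v_rel = 299.0/2.5 = 119.6 s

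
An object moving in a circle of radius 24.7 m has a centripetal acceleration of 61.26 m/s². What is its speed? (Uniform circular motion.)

v = √(a_c × r) = √(61.26 × 24.7) = 38.9 m/s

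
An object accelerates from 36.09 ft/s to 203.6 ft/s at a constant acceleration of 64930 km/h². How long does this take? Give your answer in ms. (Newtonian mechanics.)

v₀ = 36.09 ft/s × 0.3048 = 11.0002 m/s
v = 203.6 ft/s × 0.3048 = 62.0573 m/s
a = 64930 km/h² × 7.716049382716049e-05 = 5.01003 m/s²
t = (v - v₀) / a = (62.0573 - 11.0002) / 5.01003 = 10.191 s
t = 10.191 s / 0.001 = 10190 ms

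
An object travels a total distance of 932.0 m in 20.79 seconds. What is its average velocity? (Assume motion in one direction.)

v_avg = Δd / Δt = 932.0 / 20.79 = 44.83 m/s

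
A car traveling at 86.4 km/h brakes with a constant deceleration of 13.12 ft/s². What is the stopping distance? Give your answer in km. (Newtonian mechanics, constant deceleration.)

v₀ = 86.4 km/h × 0.2777777777777778 = 24.0 m/s
a = 13.12 ft/s² × 0.3048 = 3.99898 m/s²
d = v₀² / (2a) = 24.0² / (2 × 3.99898) = 576.0 / 7.99796 = 72.0184 m
d = 72.0184 m / 1000.0 = 0.07202 km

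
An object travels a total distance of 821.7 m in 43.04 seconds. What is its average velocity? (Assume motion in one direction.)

v_avg = Δd / Δt = 821.7 / 43.04 = 19.09 m/s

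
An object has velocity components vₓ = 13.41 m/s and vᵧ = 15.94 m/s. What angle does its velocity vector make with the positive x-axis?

θ = arctan(vᵧ/vₓ) = arctan(15.94/13.41) = 49.93°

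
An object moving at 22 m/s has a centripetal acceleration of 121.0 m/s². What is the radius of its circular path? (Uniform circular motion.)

r = v²/a_c = 22²/121.0 = 4.0 m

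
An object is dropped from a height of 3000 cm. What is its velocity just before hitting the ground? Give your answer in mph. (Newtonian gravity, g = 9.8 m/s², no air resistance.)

h = 3000 cm × 0.01 = 30.0 m
v = √(2gh) = √(2 × 9.8 × 30.0) = 24.2487 m/s
v = 24.2487 m/s / 0.44704 = 54.24 mph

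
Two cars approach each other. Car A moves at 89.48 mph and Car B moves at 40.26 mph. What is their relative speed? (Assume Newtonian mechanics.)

v_rel = v_A + v_B = 89.48 + 40.26 = 129.74 mph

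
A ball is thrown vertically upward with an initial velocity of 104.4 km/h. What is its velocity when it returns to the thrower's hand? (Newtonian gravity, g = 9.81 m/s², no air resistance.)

By conservation of energy (no air resistance), the ball returns to the throw height with the same speed as launch, but directed downward.
|v_ground| = v₀ = 104.4 km/h
v_ground = 104.4 km/h (downward)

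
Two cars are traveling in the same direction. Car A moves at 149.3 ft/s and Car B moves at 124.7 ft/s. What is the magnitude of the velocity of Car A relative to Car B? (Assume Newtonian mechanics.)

v_rel = |v_A - v_B| = |149.3 - 124.7| = 24.6 ft/s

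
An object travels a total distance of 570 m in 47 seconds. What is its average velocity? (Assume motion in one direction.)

v_avg = Δd / Δt = 570 / 47 = 12.13 m/s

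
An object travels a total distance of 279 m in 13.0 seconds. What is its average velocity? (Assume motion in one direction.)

v_avg = Δd / Δt = 279 / 13.0 = 21.46 m/s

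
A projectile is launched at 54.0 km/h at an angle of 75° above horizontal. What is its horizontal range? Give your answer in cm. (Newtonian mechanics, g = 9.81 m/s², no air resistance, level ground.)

v₀ = 54.0 km/h × 0.2777777777777778 = 15.0 m/s
R = v₀² × sin(2θ) / g = 15.0² × sin(2 × 75°) / 9.81 = 225.0 × 0.5 / 9.81 = 11.4679 m
R = 11.4679 m / 0.01 = 1147 cm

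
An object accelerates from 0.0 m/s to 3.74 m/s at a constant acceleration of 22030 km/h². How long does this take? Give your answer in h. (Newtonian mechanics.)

a = 22030 km/h² × 7.716049382716049e-05 = 1.69985 m/s²
t = (v - v₀) / a = (3.74 - 0.0) / 1.69985 = 2.20019 s
t = 2.20019 s / 3600.0 = 0.0006112 h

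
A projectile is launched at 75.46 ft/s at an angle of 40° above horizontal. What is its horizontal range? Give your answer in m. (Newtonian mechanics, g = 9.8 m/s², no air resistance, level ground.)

v₀ = 75.46 ft/s × 0.3048 = 23.0002 m/s
R = v₀² × sin(2θ) / g = 23.0002² × sin(2 × 40°) / 9.8 = 529.009 × 0.984808 / 9.8 = 53.16 m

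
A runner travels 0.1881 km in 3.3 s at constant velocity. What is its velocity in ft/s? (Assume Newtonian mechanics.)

d = 0.1881 km × 1000.0 = 188.1 m
v = d / t = 188.1 / 3.3 = 57.0 m/s
v = 57.0 m/s / 0.3048 = 187.0 ft/s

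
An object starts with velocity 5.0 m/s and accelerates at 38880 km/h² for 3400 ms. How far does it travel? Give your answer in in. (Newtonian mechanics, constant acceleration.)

a = 38880 km/h² × 7.716049382716049e-05 = 3.0 m/s²
t = 3400 ms × 0.001 = 3.4 s
d = v₀ × t + ½ × a × t² = 5.0 × 3.4 + 0.5 × 3.0 × 3.4² = 34.34 m
d = 34.34 m / 0.0254 = 1352 in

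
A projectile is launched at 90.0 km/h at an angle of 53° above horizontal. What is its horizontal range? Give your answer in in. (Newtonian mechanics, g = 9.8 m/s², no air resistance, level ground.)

v₀ = 90.0 km/h × 0.2777777777777778 = 25.0 m/s
R = v₀² × sin(2θ) / g = 25.0² × sin(2 × 53°) / 9.8 = 625.0 × 0.961262 / 9.8 = 61.305 m
R = 61.305 m / 0.0254 = 2414 in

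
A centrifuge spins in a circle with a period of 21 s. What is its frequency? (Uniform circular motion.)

f = 1/T = 1/21 = 0.0476 Hz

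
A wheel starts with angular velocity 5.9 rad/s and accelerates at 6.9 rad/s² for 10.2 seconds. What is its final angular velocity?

ω = ω₀ + αt = 5.9 + 6.9 × 10.2 = 76.28 rad/s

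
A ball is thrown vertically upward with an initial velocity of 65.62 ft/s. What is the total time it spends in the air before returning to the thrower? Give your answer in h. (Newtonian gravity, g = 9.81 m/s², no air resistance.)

v₀ = 65.62 ft/s × 0.3048 = 20.001 m/s
t_total = 2 × v₀ / g = 2 × 20.001 / 9.81 = 4.07768 s
t_total = 4.07768 s / 3600.0 = 0.001133 h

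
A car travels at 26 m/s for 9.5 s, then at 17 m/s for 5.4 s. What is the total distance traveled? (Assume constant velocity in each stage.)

d₁ = v₁t₁ = 26 × 9.5 = 247.0 m
d₂ = v₂t₂ = 17 × 5.4 = 91.8 m
d_total = 247.0 + 91.8 = 338.8 m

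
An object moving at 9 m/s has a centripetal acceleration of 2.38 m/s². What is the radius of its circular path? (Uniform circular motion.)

r = v²/a_c = 9²/2.38 = 34.03 m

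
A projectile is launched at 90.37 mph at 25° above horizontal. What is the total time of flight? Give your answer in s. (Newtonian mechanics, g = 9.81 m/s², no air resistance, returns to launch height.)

v₀ = 90.37 mph × 0.44704 = 40.399 m/s
T = 2 × v₀ × sin(θ) / g = 2 × 40.399 × sin(25°) / 9.81 = 2 × 40.399 × 0.422618 / 9.81 = 3.481 s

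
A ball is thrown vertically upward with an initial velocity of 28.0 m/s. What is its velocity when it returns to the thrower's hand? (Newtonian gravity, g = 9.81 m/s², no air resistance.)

By conservation of energy (no air resistance), the ball returns to the throw height with the same speed as launch, but directed downward.
|v_ground| = v₀ = 28.0 m/s
v_ground = 28.0 m/s (downward)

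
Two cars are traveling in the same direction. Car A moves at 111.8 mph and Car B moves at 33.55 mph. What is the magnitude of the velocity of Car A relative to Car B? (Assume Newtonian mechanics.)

v_rel = |v_A - v_B| = |111.8 - 33.55| = 78.25 mph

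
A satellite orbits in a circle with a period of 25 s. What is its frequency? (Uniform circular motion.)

f = 1/T = 1/25 = 0.04 Hz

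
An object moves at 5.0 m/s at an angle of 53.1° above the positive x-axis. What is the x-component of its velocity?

vₓ = v cos(θ) = 5.0 × cos(53.1°) = 3.0 m/s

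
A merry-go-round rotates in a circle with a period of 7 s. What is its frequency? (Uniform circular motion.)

f = 1/T = 1/7 = 0.1429 Hz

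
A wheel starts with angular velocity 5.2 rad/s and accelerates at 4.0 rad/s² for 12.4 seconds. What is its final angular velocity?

ω = ω₀ + αt = 5.2 + 4.0 × 12.4 = 54.8 rad/s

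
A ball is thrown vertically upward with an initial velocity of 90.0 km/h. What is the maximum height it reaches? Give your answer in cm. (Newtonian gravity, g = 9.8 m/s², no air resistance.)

v₀ = 90.0 km/h × 0.2777777777777778 = 25.0 m/s
h_max = v₀² / (2g) = 25.0² / (2 × 9.8) = 625.0 / 19.6 = 31.8878 m
h_max = 31.8878 m / 0.01 = 3189 cm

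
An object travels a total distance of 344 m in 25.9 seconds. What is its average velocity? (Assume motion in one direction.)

v_avg = Δd / Δt = 344 / 25.9 = 13.28 m/s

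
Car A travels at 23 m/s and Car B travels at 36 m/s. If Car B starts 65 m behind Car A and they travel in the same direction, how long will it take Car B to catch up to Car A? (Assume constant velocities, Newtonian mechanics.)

Relative speed: v_rel = 36 - 23 = 13 m/s
Time to catch: t = d₀/v_rel = 65/13 = 5.0 s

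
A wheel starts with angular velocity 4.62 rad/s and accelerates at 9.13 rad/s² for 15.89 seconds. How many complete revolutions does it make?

θ = ω₀t + ½αt² = 4.62×15.89 + ½×9.13×15.89² = 1226.0382365 rad
Total revolutions = θ/(2π) = 1226.0382365/(2π) = 195.13
Complete revolutions = ⌊195.13⌋ = 195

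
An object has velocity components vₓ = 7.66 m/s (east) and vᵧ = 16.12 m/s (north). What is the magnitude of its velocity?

|v| = √(vₓ² + vᵧ²) = √(7.66² + 16.12²) = √(318.53) = 17.85 m/s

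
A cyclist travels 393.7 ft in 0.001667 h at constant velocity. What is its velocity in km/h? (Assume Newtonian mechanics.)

d = 393.7 ft × 0.3048 = 120.0 m
t = 0.001667 h × 3600.0 = 6.0012 s
v = d / t = 120.0 / 6.0012 = 19.996 m/s
v = 19.996 m/s / 0.2777777777777778 = 71.99 km/h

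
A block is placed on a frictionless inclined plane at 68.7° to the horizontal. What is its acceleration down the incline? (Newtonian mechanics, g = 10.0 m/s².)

a = g sin(θ) = 10.0 × sin(68.7°) = 10.0 × 0.9317 = 9.32 m/s²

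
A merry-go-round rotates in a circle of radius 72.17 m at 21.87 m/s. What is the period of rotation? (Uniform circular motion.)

T = 2πr/v = 2π×72.17/21.87 = 20.73 s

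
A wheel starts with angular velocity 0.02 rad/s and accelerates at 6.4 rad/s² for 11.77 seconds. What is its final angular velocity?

ω = ω₀ + αt = 0.02 + 6.4 × 11.77 = 75.35 rad/s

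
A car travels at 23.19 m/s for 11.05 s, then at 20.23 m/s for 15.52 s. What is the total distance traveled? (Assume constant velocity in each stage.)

d₁ = v₁t₁ = 23.19 × 11.05 = 256.2495 m
d₂ = v₂t₂ = 20.23 × 15.52 = 313.9696 m
d_total = 256.2495 + 313.9696 = 570.22 m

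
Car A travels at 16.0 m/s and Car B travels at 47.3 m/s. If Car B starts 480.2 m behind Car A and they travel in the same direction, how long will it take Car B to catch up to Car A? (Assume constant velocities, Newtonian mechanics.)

Relative speed: v_rel = 47.3 - 16.0 = 31.3 m/s
Time to catch: t = d₀/v_rel = 480.2/31.3 = 15.34 s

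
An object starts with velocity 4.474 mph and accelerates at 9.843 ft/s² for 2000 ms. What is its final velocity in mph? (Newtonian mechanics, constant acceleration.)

v₀ = 4.474 mph × 0.44704 = 2.00006 m/s
a = 9.843 ft/s² × 0.3048 = 3.00015 m/s²
t = 2000 ms × 0.001 = 2.0 s
v = v₀ + a × t = 2.00006 + 3.00015 × 2.0 = 8.00036 m/s
v = 8.00036 m/s / 0.44704 = 17.9 mph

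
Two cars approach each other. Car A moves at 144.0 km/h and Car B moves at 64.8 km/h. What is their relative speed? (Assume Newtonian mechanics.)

v_rel = v_A + v_B = 144.0 + 64.8 = 208.8 km/h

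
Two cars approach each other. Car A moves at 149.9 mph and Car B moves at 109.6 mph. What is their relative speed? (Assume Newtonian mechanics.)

v_rel = v_A + v_B = 149.9 + 109.6 = 259.5 mph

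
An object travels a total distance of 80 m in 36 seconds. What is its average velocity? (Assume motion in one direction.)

v_avg = Δd / Δt = 80 / 36 = 2.22 m/s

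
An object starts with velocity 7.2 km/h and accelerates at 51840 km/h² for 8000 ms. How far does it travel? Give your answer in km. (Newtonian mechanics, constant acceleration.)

v₀ = 7.2 km/h × 0.2777777777777778 = 2.0 m/s
a = 51840 km/h² × 7.716049382716049e-05 = 4.0 m/s²
t = 8000 ms × 0.001 = 8.0 s
d = v₀ × t + ½ × a × t² = 2.0 × 8.0 + 0.5 × 4.0 × 8.0² = 144.0 m
d = 144.0 m / 1000.0 = 0.144 km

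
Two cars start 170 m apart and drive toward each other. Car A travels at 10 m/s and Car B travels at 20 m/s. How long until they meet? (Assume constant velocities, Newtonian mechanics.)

Combined speed: v_combined = 10 + 20 = 30 m/s
Time to meet: t = d/v_combined = 170/30 = 5.67 s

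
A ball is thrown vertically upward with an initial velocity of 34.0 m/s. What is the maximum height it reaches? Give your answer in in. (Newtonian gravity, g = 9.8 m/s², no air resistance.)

h_max = v₀² / (2g) = 34.0² / (2 × 9.8) = 1156.0 / 19.6 = 58.9796 m
h_max = 58.9796 m / 0.0254 = 2322 in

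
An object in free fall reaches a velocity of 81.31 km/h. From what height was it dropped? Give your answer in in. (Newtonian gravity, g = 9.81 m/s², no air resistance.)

v = 81.31 km/h × 0.2777777777777778 = 22.5861 m/s
h = v² / (2g) = 22.5861² / (2 × 9.81) = 26.0006 m
h = 26.0006 m / 0.0254 = 1024 in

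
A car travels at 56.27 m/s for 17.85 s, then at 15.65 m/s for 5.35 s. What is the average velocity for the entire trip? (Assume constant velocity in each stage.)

d₁ = v₁t₁ = 56.27 × 17.85 = 1004.4195 m
d₂ = v₂t₂ = 15.65 × 5.35 = 83.7275 m
d_total = 1088.147 m, t_total = 23.2 s
v_avg = d_total/t_total = 1088.147/23.2 = 46.9 m/s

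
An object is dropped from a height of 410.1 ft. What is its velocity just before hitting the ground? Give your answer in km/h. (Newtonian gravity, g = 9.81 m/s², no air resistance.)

h = 410.1 ft × 0.3048 = 124.998 m
v = √(2gh) = √(2 × 9.81 × 124.998) = 49.5223 m/s
v = 49.5223 m/s / 0.2777777777777778 = 178.3 km/h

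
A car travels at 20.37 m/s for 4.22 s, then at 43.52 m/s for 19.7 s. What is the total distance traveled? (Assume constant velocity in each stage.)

d₁ = v₁t₁ = 20.37 × 4.22 = 85.9614 m
d₂ = v₂t₂ = 43.52 × 19.7 = 857.344 m
d_total = 85.9614 + 857.344 = 943.31 m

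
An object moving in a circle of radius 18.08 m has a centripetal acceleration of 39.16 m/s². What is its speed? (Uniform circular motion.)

v = √(a_c × r) = √(39.16 × 18.08) = 26.61 m/s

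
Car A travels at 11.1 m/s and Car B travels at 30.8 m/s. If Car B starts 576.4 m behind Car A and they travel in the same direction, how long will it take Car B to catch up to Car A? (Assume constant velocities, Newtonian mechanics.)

Relative speed: v_rel = 30.8 - 11.1 = 19.7 m/s
Time to catch: t = d₀/v_rel = 576.4/19.7 = 29.26 s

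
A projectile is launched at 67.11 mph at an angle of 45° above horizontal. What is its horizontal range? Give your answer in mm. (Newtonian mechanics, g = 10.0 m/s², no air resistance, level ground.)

v₀ = 67.11 mph × 0.44704 = 30.0009 m/s
R = v₀² × sin(2θ) / g = 30.0009² × sin(2 × 45°) / 10.0 = 900.054 × 1.0 / 10.0 = 90.0054 m
R = 90.0054 m / 0.001 = 90010 mm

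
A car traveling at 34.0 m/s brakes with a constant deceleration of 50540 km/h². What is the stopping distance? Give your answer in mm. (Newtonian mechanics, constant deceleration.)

a = 50540 km/h² × 7.716049382716049e-05 = 3.89969 m/s²
d = v₀² / (2a) = 34.0² / (2 × 3.89969) = 1156.0 / 7.79938 = 148.217 m
d = 148.217 m / 0.001 = 148200 mm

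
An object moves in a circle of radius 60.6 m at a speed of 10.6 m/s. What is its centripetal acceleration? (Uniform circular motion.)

a_c = v²/r = 10.6²/60.6 = 112.36/60.6 = 1.85 m/s²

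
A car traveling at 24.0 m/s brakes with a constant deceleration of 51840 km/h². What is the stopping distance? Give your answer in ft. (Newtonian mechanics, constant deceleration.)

a = 51840 km/h² × 7.716049382716049e-05 = 4.0 m/s²
d = v₀² / (2a) = 24.0² / (2 × 4.0) = 576.0 / 8.0 = 72.0 m
d = 72.0 m / 0.3048 = 236.2 ft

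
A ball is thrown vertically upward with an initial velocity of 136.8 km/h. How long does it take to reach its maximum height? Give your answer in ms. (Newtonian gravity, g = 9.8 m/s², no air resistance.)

v₀ = 136.8 km/h × 0.2777777777777778 = 38.0 m/s
t_up = v₀ / g = 38.0 / 9.8 = 3.87755 s
t_up = 3.87755 s / 0.001 = 3878 ms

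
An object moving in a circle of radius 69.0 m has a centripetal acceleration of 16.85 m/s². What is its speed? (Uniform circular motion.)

v = √(a_c × r) = √(16.85 × 69.0) = 34.1 m/s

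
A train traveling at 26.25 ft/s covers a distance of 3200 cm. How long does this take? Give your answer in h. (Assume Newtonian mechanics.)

d = 3200 cm × 0.01 = 32.0 m
v = 26.25 ft/s × 0.3048 = 8.001 m/s
t = d / v = 32.0 / 8.001 = 3.9995 s
t = 3.9995 s / 3600.0 = 0.001111 h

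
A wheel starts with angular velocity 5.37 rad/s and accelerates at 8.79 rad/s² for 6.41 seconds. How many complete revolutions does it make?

θ = ω₀t + ½αt² = 5.37×6.41 + ½×8.79×6.41² = 215.0038995 rad
Total revolutions = θ/(2π) = 215.0038995/(2π) = 34.22
Complete revolutions = ⌊34.22⌋ = 34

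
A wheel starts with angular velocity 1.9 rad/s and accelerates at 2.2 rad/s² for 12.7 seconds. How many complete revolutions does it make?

θ = ω₀t + ½αt² = 1.9×12.7 + ½×2.2×12.7² = 201.549 rad
Total revolutions = θ/(2π) = 201.549/(2π) = 32.08
Complete revolutions = ⌊32.08⌋ = 32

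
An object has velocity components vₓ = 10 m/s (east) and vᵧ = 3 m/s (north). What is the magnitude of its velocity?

|v| = √(vₓ² + vᵧ²) = √(10² + 3²) = √(109) = 10.44 m/s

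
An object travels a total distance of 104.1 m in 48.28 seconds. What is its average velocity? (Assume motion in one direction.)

v_avg = Δd / Δt = 104.1 / 48.28 = 2.16 m/s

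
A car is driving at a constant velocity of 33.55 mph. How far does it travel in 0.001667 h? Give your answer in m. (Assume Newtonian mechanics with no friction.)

v = 33.55 mph × 0.44704 = 14.9982 m/s
t = 0.001667 h × 3600.0 = 6.0012 s
d = v × t = 14.9982 × 6.0012 = 90.01 m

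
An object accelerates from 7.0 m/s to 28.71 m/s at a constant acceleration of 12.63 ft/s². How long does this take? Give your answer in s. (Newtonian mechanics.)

a = 12.63 ft/s² × 0.3048 = 3.84962 m/s²
t = (v - v₀) / a = (28.71 - 7.0) / 3.84962 = 5.64 s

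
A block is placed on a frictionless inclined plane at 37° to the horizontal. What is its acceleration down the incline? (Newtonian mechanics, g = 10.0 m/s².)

a = g sin(θ) = 10.0 × sin(37°) = 10.0 × 0.6018 = 6.02 m/s²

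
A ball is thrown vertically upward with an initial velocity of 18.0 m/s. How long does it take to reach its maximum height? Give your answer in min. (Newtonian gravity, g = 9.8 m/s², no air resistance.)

t_up = v₀ / g = 18.0 / 9.8 = 1.83673 s
t_up = 1.83673 s / 60.0 = 0.03061 min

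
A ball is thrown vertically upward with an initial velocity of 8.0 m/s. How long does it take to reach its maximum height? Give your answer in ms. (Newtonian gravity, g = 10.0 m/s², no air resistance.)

t_up = v₀ / g = 8.0 / 10.0 = 0.8 s
t_up = 0.8 s / 0.001 = 800.0 ms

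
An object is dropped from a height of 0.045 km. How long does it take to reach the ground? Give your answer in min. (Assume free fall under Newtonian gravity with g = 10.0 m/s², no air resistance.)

h = 0.045 km × 1000.0 = 45.0 m
t = √(2h/g) = √(2 × 45.0 / 10.0) = 3.0 s
t = 3.0 s / 60.0 = 0.05 min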